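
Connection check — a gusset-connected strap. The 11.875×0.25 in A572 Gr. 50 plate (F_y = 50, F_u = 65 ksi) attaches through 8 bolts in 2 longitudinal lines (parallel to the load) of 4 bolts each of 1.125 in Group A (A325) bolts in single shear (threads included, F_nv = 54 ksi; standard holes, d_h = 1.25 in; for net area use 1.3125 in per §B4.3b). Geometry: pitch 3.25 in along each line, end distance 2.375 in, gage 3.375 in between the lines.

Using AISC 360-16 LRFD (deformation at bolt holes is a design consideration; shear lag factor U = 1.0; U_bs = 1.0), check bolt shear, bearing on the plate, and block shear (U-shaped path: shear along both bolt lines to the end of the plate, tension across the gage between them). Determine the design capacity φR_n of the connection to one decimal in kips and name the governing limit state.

135.3 kips (block shear governs)

Bolt shear: A_b = π(1.125)²/4 = 0.99402 in². φR_n = 0.75 × 54 × 0.99402 × 8 × 1 = 322.1 kips.
Bearing (0.25 in plate, F_u = 65 ksi): end bolts L_c = 2.375 − 1.25/2 = 1.75, R_n = min(1.2×1.75×0.25×65, 2.4×1.125×0.25×65) = 34.125 kips/bolt; interior L_c = 3.25 − 1.25 = 2, R_n = 39 kips/bolt. φR_n = 0.75 × (2×34.125 + 6×39) = 226.7 kips.
Block shear: shear path 2×[2.375+3×3.25] = 2×12.125 in, A_gv = 6.0625, A_nv = 2×(12.125 − 3.5×1.3125)×0.25 = 3.7656 in²; tension across gage: (3.375 − 1×1.3125)×0.25 = 0.51563 in². R_n = min(0.6×65×3.7656, 0.6×50×6.0625) + 1.0×65×0.51563 = min(146.86, 181.88) + 33.516 = 180.38 kips. φR_n = 0.75 × 180.38 = 135.3 kips.
Governing: min(322.1, 226.7, 135.3) = 135.3 kips → block shear.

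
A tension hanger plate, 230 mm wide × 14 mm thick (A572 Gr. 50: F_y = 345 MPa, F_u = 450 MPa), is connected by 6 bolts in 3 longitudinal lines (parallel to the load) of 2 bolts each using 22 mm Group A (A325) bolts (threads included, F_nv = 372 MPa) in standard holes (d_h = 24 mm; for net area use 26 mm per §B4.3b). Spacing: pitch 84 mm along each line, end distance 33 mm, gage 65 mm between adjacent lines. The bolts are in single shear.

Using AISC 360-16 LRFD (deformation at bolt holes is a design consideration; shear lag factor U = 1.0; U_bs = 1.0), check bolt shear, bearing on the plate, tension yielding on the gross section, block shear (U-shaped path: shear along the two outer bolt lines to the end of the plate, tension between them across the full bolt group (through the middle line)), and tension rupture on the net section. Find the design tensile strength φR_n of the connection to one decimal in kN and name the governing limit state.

Bolt shear: A_b = π(22)²/4 = 380.13 mm². φR_n = 0.75 × 372 × 380.13 × 6 × 1 = 636.3 kN.
Bearing (14 mm plate, F_u = 450 MPa): end bolts L_c = 33 − 24/2 = 21, R_n = min(1.2×21×14×450, 2.4×22×14×450) = 158.76 kN/bolt; interior L_c = 84 − 24 = 60, R_n = 332.64 kN/bolt. φR_n = 0.75 × (3×158.76 + 3×332.64) = 1105.7 kN.
Tension yield (gross): A_g = 230×14 = 3220 mm². φR_n = 0.90 × 345 × 3220 = 999.8 kN.
Block shear: shear path 2×[33+1×84] = 2×117 mm, A_gv = 3276, A_nv = 2×(117 − 1.5×26)×14 = 2184 mm²; tension across gage: (130 − 2×26)×14 = 1092 mm². R_n = min(0.6×450×2184, 0.6×345×3276) + 1.0×450×1092 = min(589.68, 678.13) + 491.4 = 1081.1 kN. φR_n = 0.75 × 1081.1 = 810.8 kN.
Tension rupture (net): A_n = (230 − 3×26)×14 = 2128 mm² (U = 1.0, A_e = A_n). φR_n = 0.75 × 450 × 2128 = 718.2 kN.
Governing: min(636.3, 1105.7, 999.8, 810.8, 718.2) = 636.3 kN → bolt shear.

636.3 kN (bolt shear governs)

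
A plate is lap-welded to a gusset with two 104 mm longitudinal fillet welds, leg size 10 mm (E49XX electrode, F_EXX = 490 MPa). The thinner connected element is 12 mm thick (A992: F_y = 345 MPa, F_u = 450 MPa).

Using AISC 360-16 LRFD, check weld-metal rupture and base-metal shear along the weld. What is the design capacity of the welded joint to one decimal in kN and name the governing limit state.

324.3 kN (weld metal governs)

Weld metal: throat = 0.707×10 = 7.07 mm, L = 2×104 = 208 mm. φR_n = 0.75 × 0.6 × 490 × 7.07 × 208 = 324.3 kN.
Base metal shear (12 mm plate): yield φR_n = 1.0×0.6×345×12×208 = 516.7 kN; rupture φR_n = 0.75×0.6×450×12×208 = 505.4 kN; take 505.4 kN (rupture).
Governing: min(324.3, 505.4) = 324.3 kN → weld metal.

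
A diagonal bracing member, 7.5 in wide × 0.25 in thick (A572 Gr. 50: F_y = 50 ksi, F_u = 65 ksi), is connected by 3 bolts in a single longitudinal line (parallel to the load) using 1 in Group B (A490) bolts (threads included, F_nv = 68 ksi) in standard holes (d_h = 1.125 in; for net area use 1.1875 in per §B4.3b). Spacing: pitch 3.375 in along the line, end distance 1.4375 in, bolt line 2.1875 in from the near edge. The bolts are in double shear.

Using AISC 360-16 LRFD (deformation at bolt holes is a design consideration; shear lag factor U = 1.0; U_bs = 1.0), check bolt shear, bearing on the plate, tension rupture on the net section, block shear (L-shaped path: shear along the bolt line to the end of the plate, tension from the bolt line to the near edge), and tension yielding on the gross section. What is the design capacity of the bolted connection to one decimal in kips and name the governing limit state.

Bolt shear: A_b = π(1)²/4 = 0.7854 in². φR_n = 0.75 × 68 × 0.7854 × 3 × 2 = 240.3 kips.
Bearing (0.25 in plate, F_u = 65 ksi): end bolts L_c = 1.4375 − 1.125/2 = 0.875, R_n = min(1.2×0.875×0.25×65, 2.4×1×0.25×65) = 17.063 kips/bolt; interior L_c = 3.375 − 1.125 = 2.25, R_n = 39 kips/bolt. φR_n = 0.75 × (1×17.063 + 2×39) = 71.3 kips.
Tension rupture (net): A_n = (7.5 − 1×1.1875)×0.25 = 1.5781 in² (U = 1.0, A_e = A_n). φR_n = 0.75 × 65 × 1.5781 = 76.9 kips.
Block shear: shear path 1×[1.4375+2×3.375] = 1×8.1875 in, A_gv = 2.0469, A_nv = 1×(8.1875 − 2.5×1.1875)×0.25 = 1.3047 in²; tension to near edge: (2.1875 − 0.5×1.1875)×0.25 = 0.39844 in². R_n = min(0.6×65×1.3047, 0.6×50×2.0469) + 1.0×65×0.39844 = min(50.883, 61.407) + 25.899 = 76.782 kips. φR_n = 0.75 × 76.782 = 57.6 kips.
Tension yield (gross): A_g = 7.5×0.25 = 1.875 in². φR_n = 0.90 × 50 × 1.875 = 84.4 kips.
Governing: min(240.3, 71.3, 76.9, 57.6, 84.4) = 57.6 kips → block shear.

57.6 kips (block shear governs)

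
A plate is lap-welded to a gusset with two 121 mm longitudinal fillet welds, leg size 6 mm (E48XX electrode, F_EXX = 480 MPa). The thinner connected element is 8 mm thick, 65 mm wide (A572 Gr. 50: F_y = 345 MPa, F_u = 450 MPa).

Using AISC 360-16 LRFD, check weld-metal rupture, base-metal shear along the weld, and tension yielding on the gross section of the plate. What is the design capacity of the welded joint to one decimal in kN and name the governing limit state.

161.5 kN (gross-section yield governs)

Weld metal: throat = 0.707×6 = 4.242 mm, L = 2×121 = 242 mm. φR_n = 0.75 × 0.6 × 480 × 4.242 × 242 = 221.7 kN.
Base metal shear (8 mm plate): yield φR_n = 1.0×0.6×345×8×242 = 400.8 kN; rupture φR_n = 0.75×0.6×450×8×242 = 392.0 kN; take 392.0 kN (rupture).
Tension yield (gross): A_g = 65×8 = 520 mm². φR_n = 0.90 × 345 × 520 = 161.5 kN.
Governing: min(221.7, 392.0, 161.5) = 161.5 kN → gross-section yield.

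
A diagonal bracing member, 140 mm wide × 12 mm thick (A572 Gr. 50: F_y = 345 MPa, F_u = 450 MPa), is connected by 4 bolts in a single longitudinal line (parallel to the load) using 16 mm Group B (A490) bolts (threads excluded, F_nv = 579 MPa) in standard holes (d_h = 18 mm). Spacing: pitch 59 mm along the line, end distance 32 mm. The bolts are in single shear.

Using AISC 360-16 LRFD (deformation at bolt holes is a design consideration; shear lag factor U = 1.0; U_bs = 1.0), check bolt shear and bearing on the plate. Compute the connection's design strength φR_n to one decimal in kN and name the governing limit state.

349.2 kN (bolt shear governs)

Bolt shear: A_b = π(16)²/4 = 201.06 mm². φR_n = 0.75 × 579 × 201.06 × 4 × 1 = 349.2 kN.
Bearing (12 mm plate, F_u = 450 MPa): end bolts L_c = 32 − 18/2 = 23, R_n = min(1.2×23×12×450, 2.4×16×12×450) = 149.04 kN/bolt; interior L_c = 59 − 18 = 41, R_n = 207.36 kN/bolt. φR_n = 0.75 × (1×149.04 + 3×207.36) = 578.3 kN.
Governing: min(349.2, 578.3) = 349.2 kN → bolt shear.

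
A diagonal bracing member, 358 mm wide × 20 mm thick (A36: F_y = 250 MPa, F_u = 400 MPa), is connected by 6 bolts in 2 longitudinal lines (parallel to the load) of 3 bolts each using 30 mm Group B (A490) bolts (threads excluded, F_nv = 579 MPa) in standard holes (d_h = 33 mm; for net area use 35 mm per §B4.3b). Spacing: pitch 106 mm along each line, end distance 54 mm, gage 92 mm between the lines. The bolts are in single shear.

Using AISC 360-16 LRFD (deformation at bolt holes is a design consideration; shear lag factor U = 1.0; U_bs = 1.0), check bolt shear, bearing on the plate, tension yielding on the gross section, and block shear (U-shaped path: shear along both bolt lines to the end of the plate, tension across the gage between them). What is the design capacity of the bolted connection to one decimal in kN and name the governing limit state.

1539.0 kN (block shear governs)

Bolt shear: A_b = π(30)²/4 = 706.86 mm². φR_n = 0.75 × 579 × 706.86 × 6 × 1 = 1841.7 kN.
Bearing (20 mm plate, F_u = 400 MPa): end bolts L_c = 54 − 33/2 = 37.5, R_n = min(1.2×37.5×20×400, 2.4×30×20×400) = 360 kN/bolt; interior L_c = 106 − 33 = 73, R_n = 576 kN/bolt. φR_n = 0.75 × (2×360 + 4×576) = 2268.0 kN.
Tension yield (gross): A_g = 358×20 = 7160 mm². φR_n = 0.90 × 250 × 7160 = 1611.0 kN.
Block shear: shear path 2×[54+2×106] = 2×266 mm, A_gv = 10640, A_nv = 2×(266 − 2.5×35)×20 = 7140 mm²; tension across gage: (92 − 1×35)×20 = 1140 mm². R_n = min(0.6×400×7140, 0.6×250×10640) + 1.0×400×1140 = min(1713.6, 1596) + 456 = 2052 kN. φR_n = 0.75 × 2052 = 1539.0 kN.
Governing: min(1841.7, 2268.0, 1611.0, 1539.0) = 1539.0 kN → block shear.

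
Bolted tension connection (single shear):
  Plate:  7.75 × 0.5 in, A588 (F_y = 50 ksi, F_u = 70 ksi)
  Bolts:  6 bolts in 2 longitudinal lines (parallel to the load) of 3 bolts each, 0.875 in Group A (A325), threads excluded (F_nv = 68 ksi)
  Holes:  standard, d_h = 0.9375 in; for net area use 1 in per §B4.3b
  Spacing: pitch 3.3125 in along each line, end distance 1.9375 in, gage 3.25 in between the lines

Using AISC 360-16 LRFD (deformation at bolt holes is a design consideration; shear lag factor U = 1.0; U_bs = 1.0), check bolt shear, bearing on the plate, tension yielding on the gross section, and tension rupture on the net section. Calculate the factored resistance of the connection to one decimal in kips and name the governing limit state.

150.9 kips (net-section rupture governs)

Bolt shear: A_b = π(0.875)²/4 = 0.60132 in². φR_n = 0.75 × 68 × 0.60132 × 6 × 1 = 184.0 kips.
Bearing (0.5 in plate, F_u = 70 ksi): end bolts L_c = 1.9375 − 0.9375/2 = 1.46875, R_n = min(1.2×1.46875×0.5×70, 2.4×0.875×0.5×70) = 61.688 kips/bolt; interior L_c = 3.3125 − 0.9375 = 2.375, R_n = 73.5 kips/bolt. φR_n = 0.75 × (2×61.688 + 4×73.5) = 313.0 kips.
Tension yield (gross): A_g = 7.75×0.5 = 3.875 in². φR_n = 0.90 × 50 × 3.875 = 174.4 kips.
Tension rupture (net): A_n = (7.75 − 2×1)×0.5 = 2.875 in² (U = 1.0, A_e = A_n). φR_n = 0.75 × 70 × 2.875 = 150.9 kips.
Governing: min(184.0, 313.0, 174.4, 150.9) = 150.9 kips → net-section rupture.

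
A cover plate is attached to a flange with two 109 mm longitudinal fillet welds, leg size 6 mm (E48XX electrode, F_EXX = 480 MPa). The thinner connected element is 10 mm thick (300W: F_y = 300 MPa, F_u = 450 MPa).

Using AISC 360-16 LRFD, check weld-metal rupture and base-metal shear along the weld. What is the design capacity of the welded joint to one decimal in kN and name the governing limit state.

Weld metal: throat = 0.707×6 = 4.242 mm, L = 2×109 = 218 mm. φR_n = 0.75 × 0.6 × 480 × 4.242 × 218 = 199.7 kN.
Base metal shear (10 mm plate): yield φR_n = 1.0×0.6×300×10×218 = 392.4 kN; rupture φR_n = 0.75×0.6×450×10×218 = 441.5 kN; take 392.4 kN (yield).
Governing: min(199.7, 392.4) = 199.7 kN → weld metal.

199.7 kN (weld metal governs)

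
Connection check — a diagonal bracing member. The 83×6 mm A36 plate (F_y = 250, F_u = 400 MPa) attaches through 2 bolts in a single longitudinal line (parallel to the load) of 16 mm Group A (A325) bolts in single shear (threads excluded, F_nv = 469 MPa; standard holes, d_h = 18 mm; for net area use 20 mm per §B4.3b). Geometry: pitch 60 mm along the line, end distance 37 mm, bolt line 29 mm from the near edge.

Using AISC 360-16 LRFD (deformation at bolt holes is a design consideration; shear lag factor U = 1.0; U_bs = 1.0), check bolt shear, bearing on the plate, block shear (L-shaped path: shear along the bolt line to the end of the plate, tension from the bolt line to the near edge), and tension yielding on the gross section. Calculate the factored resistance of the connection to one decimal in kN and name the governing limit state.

Bolt shear: A_b = π(16)²/4 = 201.06 mm². φR_n = 0.75 × 469 × 201.06 × 2 × 1 = 141.4 kN.
Bearing (6 mm plate, F_u = 400 MPa): end bolts L_c = 37 − 18/2 = 28, R_n = min(1.2×28×6×400, 2.4×16×6×400) = 80.64 kN/bolt; interior L_c = 60 − 18 = 42, R_n = 92.16 kN/bolt. φR_n = 0.75 × (1×80.64 + 1×92.16) = 129.6 kN.
Block shear: shear path 1×[37+1×60] = 1×97 mm, A_gv = 582, A_nv = 1×(97 − 1.5×20)×6 = 402 mm²; tension to near edge: (29 − 0.5×20)×6 = 114 mm². R_n = min(0.6×400×402, 0.6×250×582) + 1.0×400×114 = min(96.48, 87.3) + 45.6 = 132.9 kN. φR_n = 0.75 × 132.9 = 99.7 kN.
Tension yield (gross): A_g = 83×6 = 498 mm². φR_n = 0.90 × 250 × 498 = 112.1 kN.
Governing: min(141.4, 129.6, 99.7, 112.1) = 99.7 kN → block shear.

99.7 kN (block shear governs)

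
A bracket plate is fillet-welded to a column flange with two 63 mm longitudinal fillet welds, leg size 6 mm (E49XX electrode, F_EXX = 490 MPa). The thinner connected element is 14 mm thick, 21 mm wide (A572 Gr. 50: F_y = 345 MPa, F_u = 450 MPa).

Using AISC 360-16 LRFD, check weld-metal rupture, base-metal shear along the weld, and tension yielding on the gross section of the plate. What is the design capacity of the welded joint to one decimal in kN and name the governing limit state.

Weld metal: throat = 0.707×6 = 4.242 mm, L = 2×63 = 126 mm. φR_n = 0.75 × 0.6 × 490 × 4.242 × 126 = 117.9 kN.
Base metal shear (14 mm plate): yield φR_n = 1.0×0.6×345×14×126 = 365.1 kN; rupture φR_n = 0.75×0.6×450×14×126 = 357.2 kN; take 357.2 kN (rupture).
Tension yield (gross): A_g = 21×14 = 294 mm². φR_n = 0.90 × 345 × 294 = 91.3 kN.
Governing: min(117.9, 357.2, 91.3) = 91.3 kN → gross-section yield.

91.3 kN (gross-section yield governs)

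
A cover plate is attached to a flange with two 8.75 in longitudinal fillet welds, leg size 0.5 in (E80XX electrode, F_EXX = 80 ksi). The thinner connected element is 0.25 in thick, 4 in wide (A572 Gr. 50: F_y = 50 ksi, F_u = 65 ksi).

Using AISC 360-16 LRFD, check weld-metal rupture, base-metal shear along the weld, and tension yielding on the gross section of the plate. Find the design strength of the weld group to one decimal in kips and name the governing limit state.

45.0 kips (gross-section yield governs)

Weld metal: throat = 0.707×0.5 = 0.3535 in, L = 2×8.75 = 17.5 in. φR_n = 0.75 × 0.6 × 80 × 0.3535 × 17.5 = 222.7 kips.
Base metal shear (0.25 in plate): yield φR_n = 1.0×0.6×50×0.25×17.5 = 131.3 kips; rupture φR_n = 0.75×0.6×65×0.25×17.5 = 128.0 kips; take 128.0 kips (rupture).
Tension yield (gross): A_g = 4×0.25 = 1 in². φR_n = 0.90 × 50 × 1 = 45.0 kips.
Governing: min(222.7, 128.0, 45.0) = 45.0 kips → gross-section yield.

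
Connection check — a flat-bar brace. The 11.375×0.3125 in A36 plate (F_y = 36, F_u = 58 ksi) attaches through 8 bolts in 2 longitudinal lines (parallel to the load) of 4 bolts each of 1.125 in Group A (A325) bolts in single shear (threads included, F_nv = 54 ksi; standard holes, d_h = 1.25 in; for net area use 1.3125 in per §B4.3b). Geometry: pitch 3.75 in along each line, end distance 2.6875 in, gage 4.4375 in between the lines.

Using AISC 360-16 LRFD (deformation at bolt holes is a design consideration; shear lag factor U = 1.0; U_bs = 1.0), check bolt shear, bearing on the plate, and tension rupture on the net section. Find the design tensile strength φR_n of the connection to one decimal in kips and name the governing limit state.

118.9 kips (net-section rupture governs)

Bolt shear: A_b = π(1.125)²/4 = 0.99402 in². φR_n = 0.75 × 54 × 0.99402 × 8 × 1 = 322.1 kips.
Bearing (0.3125 in plate, F_u = 58 ksi): end bolts L_c = 2.6875 − 1.25/2 = 2.0625, R_n = min(1.2×2.0625×0.3125×58, 2.4×1.125×0.3125×58) = 44.859 kips/bolt; interior L_c = 3.75 − 1.25 = 2.5, R_n = 48.938 kips/bolt. φR_n = 0.75 × (2×44.859 + 6×48.938) = 287.5 kips.
Tension rupture (net): A_n = (11.375 − 2×1.3125)×0.3125 = 2.7344 in² (U = 1.0, A_e = A_n). φR_n = 0.75 × 58 × 2.7344 = 118.9 kips.
Governing: min(322.1, 287.5, 118.9) = 118.9 kips → net-section rupture.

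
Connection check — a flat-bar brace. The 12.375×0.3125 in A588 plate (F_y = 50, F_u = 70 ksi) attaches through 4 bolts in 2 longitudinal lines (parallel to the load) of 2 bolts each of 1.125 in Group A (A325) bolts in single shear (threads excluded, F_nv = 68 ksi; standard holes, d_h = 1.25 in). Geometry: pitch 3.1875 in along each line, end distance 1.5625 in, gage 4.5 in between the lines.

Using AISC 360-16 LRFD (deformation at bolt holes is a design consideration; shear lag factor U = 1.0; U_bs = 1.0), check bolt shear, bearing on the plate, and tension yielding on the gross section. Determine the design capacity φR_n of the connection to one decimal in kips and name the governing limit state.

113.2 kips (bearing governs)

Bolt shear: A_b = π(1.125)²/4 = 0.99402 in². φR_n = 0.75 × 68 × 0.99402 × 4 × 1 = 202.8 kips.
Bearing (0.3125 in plate, F_u = 70 ksi): end bolts L_c = 1.5625 − 1.25/2 = 0.9375, R_n = min(1.2×0.9375×0.3125×70, 2.4×1.125×0.3125×70) = 24.609 kips/bolt; interior L_c = 3.1875 − 1.25 = 1.9375, R_n = 50.859 kips/bolt. φR_n = 0.75 × (2×24.609 + 2×50.859) = 113.2 kips.
Tension yield (gross): A_g = 12.375×0.3125 = 3.8672 in². φR_n = 0.90 × 50 × 3.8672 = 174.0 kips.
Governing: min(202.8, 113.2, 174.0) = 113.2 kips → bearing.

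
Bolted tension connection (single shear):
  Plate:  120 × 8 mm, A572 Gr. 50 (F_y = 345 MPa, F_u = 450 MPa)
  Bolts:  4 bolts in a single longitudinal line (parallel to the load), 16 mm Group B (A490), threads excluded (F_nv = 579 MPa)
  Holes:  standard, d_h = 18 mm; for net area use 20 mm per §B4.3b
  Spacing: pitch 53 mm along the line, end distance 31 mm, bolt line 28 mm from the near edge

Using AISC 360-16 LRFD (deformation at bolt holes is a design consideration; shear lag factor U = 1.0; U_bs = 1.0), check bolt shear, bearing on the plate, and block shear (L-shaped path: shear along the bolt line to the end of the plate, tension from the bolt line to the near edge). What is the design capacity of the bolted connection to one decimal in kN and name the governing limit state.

243.0 kN (block shear governs)

Bolt shear: A_b = π(16)²/4 = 201.06 mm². φR_n = 0.75 × 579 × 201.06 × 4 × 1 = 349.2 kN.
Bearing (8 mm plate, F_u = 450 MPa): end bolts L_c = 31 − 18/2 = 22, R_n = min(1.2×22×8×450, 2.4×16×8×450) = 95.04 kN/bolt; interior L_c = 53 − 18 = 35, R_n = 138.24 kN/bolt. φR_n = 0.75 × (1×95.04 + 3×138.24) = 382.3 kN.
Block shear: shear path 1×[31+3×53] = 1×190 mm, A_gv = 1520, A_nv = 1×(190 − 3.5×20)×8 = 960 mm²; tension to near edge: (28 − 0.5×20)×8 = 144 mm². R_n = min(0.6×450×960, 0.6×345×1520) + 1.0×450×144 = min(259.2, 314.64) + 64.8 = 324 kN. φR_n = 0.75 × 324 = 243.0 kN.
Governing: min(349.2, 382.3, 243.0) = 243.0 kN → block shear.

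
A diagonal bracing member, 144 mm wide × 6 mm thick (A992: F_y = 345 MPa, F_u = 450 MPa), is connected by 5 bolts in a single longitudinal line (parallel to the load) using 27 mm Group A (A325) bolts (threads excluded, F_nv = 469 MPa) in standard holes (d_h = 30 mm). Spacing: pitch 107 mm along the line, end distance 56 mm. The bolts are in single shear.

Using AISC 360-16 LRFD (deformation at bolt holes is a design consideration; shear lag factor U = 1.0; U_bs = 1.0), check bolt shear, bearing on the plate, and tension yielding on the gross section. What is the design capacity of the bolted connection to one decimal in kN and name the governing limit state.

268.3 kN (gross-section yield governs)

Bolt shear: A_b = π(27)²/4 = 572.56 mm². φR_n = 0.75 × 469 × 572.56 × 5 × 1 = 1007.0 kN.
Bearing (6 mm plate, F_u = 450 MPa): end bolts L_c = 56 − 30/2 = 41, R_n = min(1.2×41×6×450, 2.4×27×6×450) = 132.84 kN/bolt; interior L_c = 107 − 30 = 77, R_n = 174.96 kN/bolt. φR_n = 0.75 × (1×132.84 + 4×174.96) = 624.5 kN.
Tension yield (gross): A_g = 144×6 = 864 mm². φR_n = 0.90 × 345 × 864 = 268.3 kN.
Governing: min(1007.0, 624.5, 268.3) = 268.3 kN → gross-section yield.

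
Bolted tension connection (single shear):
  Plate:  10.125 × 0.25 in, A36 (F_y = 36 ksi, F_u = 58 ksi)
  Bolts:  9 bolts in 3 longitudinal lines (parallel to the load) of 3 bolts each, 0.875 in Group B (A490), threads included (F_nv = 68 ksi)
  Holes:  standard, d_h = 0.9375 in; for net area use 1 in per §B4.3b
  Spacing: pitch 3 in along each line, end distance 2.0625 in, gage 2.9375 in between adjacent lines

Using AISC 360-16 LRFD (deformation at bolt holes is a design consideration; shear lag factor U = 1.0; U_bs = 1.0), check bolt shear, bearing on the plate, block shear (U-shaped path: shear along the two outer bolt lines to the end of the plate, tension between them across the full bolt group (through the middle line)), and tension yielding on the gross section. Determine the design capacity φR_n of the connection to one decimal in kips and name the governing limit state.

82.0 kips (gross-section yield governs)

Bolt shear: A_b = π(0.875)²/4 = 0.60132 in². φR_n = 0.75 × 68 × 0.60132 × 9 × 1 = 276.0 kips.
Bearing (0.25 in plate, F_u = 58 ksi): end bolts L_c = 2.0625 − 0.9375/2 = 1.59375, R_n = min(1.2×1.59375×0.25×58, 2.4×0.875×0.25×58) = 27.731 kips/bolt; interior L_c = 3 − 0.9375 = 2.0625, R_n = 30.45 kips/bolt. φR_n = 0.75 × (3×27.731 + 6×30.45) = 199.4 kips.
Block shear: shear path 2×[2.0625+2×3] = 2×8.0625 in, A_gv = 4.0313, A_nv = 2×(8.0625 − 2.5×1)×0.25 = 2.7813 in²; tension across gage: (5.875 − 2×1)×0.25 = 0.96875 in². R_n = min(0.6×58×2.7813, 0.6×36×4.0313) + 1.0×58×0.96875 = min(96.789, 87.076) + 56.188 = 143.26 kips. φR_n = 0.75 × 143.26 = 107.4 kips.
Tension yield (gross): A_g = 10.125×0.25 = 2.5313 in². φR_n = 0.90 × 36 × 2.5313 = 82.0 kips.
Governing: min(276.0, 199.4, 107.4, 82.0) = 82.0 kips → gross-section yield.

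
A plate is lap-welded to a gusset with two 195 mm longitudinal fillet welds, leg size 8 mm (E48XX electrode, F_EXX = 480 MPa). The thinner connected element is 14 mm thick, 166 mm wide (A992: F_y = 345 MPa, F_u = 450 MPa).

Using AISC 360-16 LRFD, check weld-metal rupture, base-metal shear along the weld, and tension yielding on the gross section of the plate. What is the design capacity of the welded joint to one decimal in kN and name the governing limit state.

476.5 kN (weld metal governs)

Weld metal: throat = 0.707×8 = 5.656 mm, L = 2×195 = 390 mm. φR_n = 0.75 × 0.6 × 480 × 5.656 × 390 = 476.5 kN.
Base metal shear (14 mm plate): yield φR_n = 1.0×0.6×345×14×390 = 1130.2 kN; rupture φR_n = 0.75×0.6×450×14×390 = 1105.7 kN; take 1105.7 kN (rupture).
Tension yield (gross): A_g = 166×14 = 2324 mm². φR_n = 0.90 × 345 × 2324 = 721.6 kN.
Governing: min(476.5, 1105.7, 721.6) = 476.5 kN → weld metal.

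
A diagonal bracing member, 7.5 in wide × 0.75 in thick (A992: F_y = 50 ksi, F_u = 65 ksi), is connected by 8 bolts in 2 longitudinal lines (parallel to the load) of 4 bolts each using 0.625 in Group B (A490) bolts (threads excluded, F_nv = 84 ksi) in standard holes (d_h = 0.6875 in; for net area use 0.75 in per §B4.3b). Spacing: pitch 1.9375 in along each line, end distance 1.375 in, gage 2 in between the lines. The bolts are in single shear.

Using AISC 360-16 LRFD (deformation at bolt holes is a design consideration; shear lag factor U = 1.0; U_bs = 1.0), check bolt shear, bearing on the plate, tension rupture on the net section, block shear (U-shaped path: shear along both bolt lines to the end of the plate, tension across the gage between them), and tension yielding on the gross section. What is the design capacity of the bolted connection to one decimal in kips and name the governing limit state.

Bolt shear: A_b = π(0.625)²/4 = 0.3068 in². φR_n = 0.75 × 84 × 0.3068 × 8 × 1 = 154.6 kips.
Bearing (0.75 in plate, F_u = 65 ksi): end bolts L_c = 1.375 − 0.6875/2 = 1.03125, R_n = min(1.2×1.03125×0.75×65, 2.4×0.625×0.75×65) = 60.328 kips/bolt; interior L_c = 1.9375 − 0.6875 = 1.25, R_n = 73.125 kips/bolt. φR_n = 0.75 × (2×60.328 + 6×73.125) = 419.6 kips.
Tension rupture (net): A_n = (7.5 − 2×0.75)×0.75 = 4.5 in² (U = 1.0, A_e = A_n). φR_n = 0.75 × 65 × 4.5 = 219.4 kips.
Block shear: shear path 2×[1.375+3×1.9375] = 2×7.1875 in, A_gv = 10.781, A_nv = 2×(7.1875 − 3.5×0.75)×0.75 = 6.8438 in²; tension across gage: (2 − 1×0.75)×0.75 = 0.9375 in². R_n = min(0.6×65×6.8438, 0.6×50×10.781) + 1.0×65×0.9375 = min(266.91, 323.43) + 60.938 = 327.85 kips. φR_n = 0.75 × 327.85 = 245.9 kips.
Tension yield (gross): A_g = 7.5×0.75 = 5.625 in². φR_n = 0.90 × 50 × 5.625 = 253.1 kips.
Governing: min(154.6, 419.6, 219.4, 245.9, 253.1) = 154.6 kips → bolt shear.

154.6 kips (bolt shear governs)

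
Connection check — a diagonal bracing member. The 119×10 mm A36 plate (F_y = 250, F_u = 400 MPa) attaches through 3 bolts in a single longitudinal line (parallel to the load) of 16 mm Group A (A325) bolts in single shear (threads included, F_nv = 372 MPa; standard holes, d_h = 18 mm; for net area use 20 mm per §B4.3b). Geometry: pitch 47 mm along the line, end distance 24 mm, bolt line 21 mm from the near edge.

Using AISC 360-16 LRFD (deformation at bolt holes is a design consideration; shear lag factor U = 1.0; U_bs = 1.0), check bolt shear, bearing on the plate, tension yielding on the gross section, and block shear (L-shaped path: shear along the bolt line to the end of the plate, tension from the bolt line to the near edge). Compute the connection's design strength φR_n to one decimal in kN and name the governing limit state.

155.4 kN (block shear governs)

Bolt shear: A_b = π(16)²/4 = 201.06 mm². φR_n = 0.75 × 372 × 201.06 × 3 × 1 = 168.3 kN.
Bearing (10 mm plate, F_u = 400 MPa): end bolts L_c = 24 − 18/2 = 15, R_n = min(1.2×15×10×400, 2.4×16×10×400) = 72 kN/bolt; interior L_c = 47 − 18 = 29, R_n = 139.2 kN/bolt. φR_n = 0.75 × (1×72 + 2×139.2) = 262.8 kN.
Tension yield (gross): A_g = 119×10 = 1190 mm². φR_n = 0.90 × 250 × 1190 = 267.8 kN.
Block shear: shear path 1×[24+2×47] = 1×118 mm, A_gv = 1180, A_nv = 1×(118 − 2.5×20)×10 = 680 mm²; tension to near edge: (21 − 0.5×20)×10 = 110 mm². R_n = min(0.6×400×680, 0.6×250×1180) + 1.0×400×110 = min(163.2, 177) + 44 = 207.2 kN. φR_n = 0.75 × 207.2 = 155.4 kN.
Governing: min(168.3, 262.8, 267.8, 155.4) = 155.4 kN → block shear.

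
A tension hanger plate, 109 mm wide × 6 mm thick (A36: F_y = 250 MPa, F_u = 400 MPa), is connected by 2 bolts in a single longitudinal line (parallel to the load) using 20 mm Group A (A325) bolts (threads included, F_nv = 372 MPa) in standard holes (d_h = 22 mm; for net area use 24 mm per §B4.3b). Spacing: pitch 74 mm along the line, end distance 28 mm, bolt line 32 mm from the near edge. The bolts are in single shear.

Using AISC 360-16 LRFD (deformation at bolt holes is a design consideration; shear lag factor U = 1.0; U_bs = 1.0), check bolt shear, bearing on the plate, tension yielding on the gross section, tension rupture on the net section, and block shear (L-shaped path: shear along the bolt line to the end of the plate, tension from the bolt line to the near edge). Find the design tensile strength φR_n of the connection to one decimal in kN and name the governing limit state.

Bolt shear: A_b = π(20)²/4 = 314.16 mm². φR_n = 0.75 × 372 × 314.16 × 2 × 1 = 175.3 kN.
Bearing (6 mm plate, F_u = 400 MPa): end bolts L_c = 28 − 22/2 = 17, R_n = min(1.2×17×6×400, 2.4×20×6×400) = 48.96 kN/bolt; interior L_c = 74 − 22 = 52, R_n = 115.2 kN/bolt. φR_n = 0.75 × (1×48.96 + 1×115.2) = 123.1 kN.
Tension yield (gross): A_g = 109×6 = 654 mm². φR_n = 0.90 × 250 × 654 = 147.2 kN.
Tension rupture (net): A_n = (109 − 1×24)×6 = 510 mm² (U = 1.0, A_e = A_n). φR_n = 0.75 × 400 × 510 = 153.0 kN.
Block shear: shear path 1×[28+1×74] = 1×102 mm, A_gv = 612, A_nv = 1×(102 − 1.5×24)×6 = 396 mm²; tension to near edge: (32 − 0.5×24)×6 = 120 mm². R_n = min(0.6×400×396, 0.6×250×612) + 1.0×400×120 = min(95.04, 91.8) + 48 = 139.8 kN. φR_n = 0.75 × 139.8 = 104.9 kN.
Governing: min(175.3, 123.1, 147.2, 153.0, 104.9) = 104.9 kN → block shear.

104.9 kN (block shear governs)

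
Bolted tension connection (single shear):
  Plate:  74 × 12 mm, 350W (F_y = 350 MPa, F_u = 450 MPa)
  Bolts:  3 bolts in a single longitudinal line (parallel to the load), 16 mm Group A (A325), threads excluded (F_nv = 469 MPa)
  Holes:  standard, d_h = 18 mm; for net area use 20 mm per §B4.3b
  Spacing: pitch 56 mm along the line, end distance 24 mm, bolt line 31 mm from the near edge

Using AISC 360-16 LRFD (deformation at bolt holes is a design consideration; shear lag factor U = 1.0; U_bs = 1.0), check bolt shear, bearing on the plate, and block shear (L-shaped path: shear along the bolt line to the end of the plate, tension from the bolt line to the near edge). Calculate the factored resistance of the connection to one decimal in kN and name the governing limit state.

212.2 kN (bolt shear governs)

Bolt shear: A_b = π(16)²/4 = 201.06 mm². φR_n = 0.75 × 469 × 201.06 × 3 × 1 = 212.2 kN.
Bearing (12 mm plate, F_u = 450 MPa): end bolts L_c = 24 − 18/2 = 15, R_n = min(1.2×15×12×450, 2.4×16×12×450) = 97.2 kN/bolt; interior L_c = 56 − 18 = 38, R_n = 207.36 kN/bolt. φR_n = 0.75 × (1×97.2 + 2×207.36) = 383.9 kN.
Block shear: shear path 1×[24+2×56] = 1×136 mm, A_gv = 1632, A_nv = 1×(136 − 2.5×20)×12 = 1032 mm²; tension to near edge: (31 − 0.5×20)×12 = 252 mm². R_n = min(0.6×450×1032, 0.6×350×1632) + 1.0×450×252 = min(278.64, 342.72) + 113.4 = 392.04 kN. φR_n = 0.75 × 392.04 = 294.0 kN.
Governing: min(212.2, 383.9, 294.0) = 212.2 kN → bolt shear.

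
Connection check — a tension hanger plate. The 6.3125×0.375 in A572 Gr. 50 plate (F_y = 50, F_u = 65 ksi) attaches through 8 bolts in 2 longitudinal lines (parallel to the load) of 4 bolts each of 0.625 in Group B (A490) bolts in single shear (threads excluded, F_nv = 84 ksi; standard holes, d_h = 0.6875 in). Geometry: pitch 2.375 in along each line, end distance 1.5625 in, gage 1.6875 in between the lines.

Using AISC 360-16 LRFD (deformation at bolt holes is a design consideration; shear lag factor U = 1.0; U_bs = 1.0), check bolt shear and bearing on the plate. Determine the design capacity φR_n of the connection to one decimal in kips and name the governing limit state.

154.6 kips (bolt shear governs)

Bolt shear: A_b = π(0.625)²/4 = 0.3068 in². φR_n = 0.75 × 84 × 0.3068 × 8 × 1 = 154.6 kips.
Bearing (0.375 in plate, F_u = 65 ksi): end bolts L_c = 1.5625 − 0.6875/2 = 1.21875, R_n = min(1.2×1.21875×0.375×65, 2.4×0.625×0.375×65) = 35.648 kips/bolt; interior L_c = 2.375 − 0.6875 = 1.6875, R_n = 36.563 kips/bolt. φR_n = 0.75 × (2×35.648 + 6×36.563) = 218.0 kips.
Governing: min(154.6, 218.0) = 154.6 kips → bolt shear.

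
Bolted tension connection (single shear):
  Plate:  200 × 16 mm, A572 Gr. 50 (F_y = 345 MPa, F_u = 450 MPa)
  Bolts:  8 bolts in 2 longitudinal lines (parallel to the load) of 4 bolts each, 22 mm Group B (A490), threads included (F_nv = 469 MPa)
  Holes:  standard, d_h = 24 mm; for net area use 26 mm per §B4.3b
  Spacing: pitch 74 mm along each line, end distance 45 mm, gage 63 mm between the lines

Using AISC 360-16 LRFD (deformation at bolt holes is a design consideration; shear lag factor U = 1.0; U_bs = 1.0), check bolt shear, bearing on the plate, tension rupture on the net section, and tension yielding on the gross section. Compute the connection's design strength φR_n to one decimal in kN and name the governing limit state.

Bolt shear: A_b = π(22)²/4 = 380.13 mm². φR_n = 0.75 × 469 × 380.13 × 8 × 1 = 1069.7 kN.
Bearing (16 mm plate, F_u = 450 MPa): end bolts L_c = 45 − 24/2 = 33, R_n = min(1.2×33×16×450, 2.4×22×16×450) = 285.12 kN/bolt; interior L_c = 74 − 24 = 50, R_n = 380.16 kN/bolt. φR_n = 0.75 × (2×285.12 + 6×380.16) = 2138.4 kN.
Tension rupture (net): A_n = (200 − 2×26)×16 = 2368 mm² (U = 1.0, A_e = A_n). φR_n = 0.75 × 450 × 2368 = 799.2 kN.
Tension yield (gross): A_g = 200×16 = 3200 mm². φR_n = 0.90 × 345 × 3200 = 993.6 kN.
Governing: min(1069.7, 2138.4, 799.2, 993.6) = 799.2 kN → net-section rupture.

799.2 kN (net-section rupture governs)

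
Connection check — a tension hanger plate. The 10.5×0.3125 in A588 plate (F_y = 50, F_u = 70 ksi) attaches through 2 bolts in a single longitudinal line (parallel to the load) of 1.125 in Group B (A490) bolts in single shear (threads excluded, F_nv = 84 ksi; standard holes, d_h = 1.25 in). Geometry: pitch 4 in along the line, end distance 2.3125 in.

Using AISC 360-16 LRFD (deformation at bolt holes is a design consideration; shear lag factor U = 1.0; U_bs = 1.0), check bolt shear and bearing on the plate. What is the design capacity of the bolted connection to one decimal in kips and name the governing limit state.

77.5 kips (bearing governs)

Bolt shear: A_b = π(1.125)²/4 = 0.99402 in². φR_n = 0.75 × 84 × 0.99402 × 2 × 1 = 125.2 kips.
Bearing (0.3125 in plate, F_u = 70 ksi): end bolts L_c = 2.3125 − 1.25/2 = 1.6875, R_n = min(1.2×1.6875×0.3125×70, 2.4×1.125×0.3125×70) = 44.297 kips/bolt; interior L_c = 4 − 1.25 = 2.75, R_n = 59.063 kips/bolt. φR_n = 0.75 × (1×44.297 + 1×59.063) = 77.5 kips.
Governing: min(125.2, 77.5) = 77.5 kips → bearing.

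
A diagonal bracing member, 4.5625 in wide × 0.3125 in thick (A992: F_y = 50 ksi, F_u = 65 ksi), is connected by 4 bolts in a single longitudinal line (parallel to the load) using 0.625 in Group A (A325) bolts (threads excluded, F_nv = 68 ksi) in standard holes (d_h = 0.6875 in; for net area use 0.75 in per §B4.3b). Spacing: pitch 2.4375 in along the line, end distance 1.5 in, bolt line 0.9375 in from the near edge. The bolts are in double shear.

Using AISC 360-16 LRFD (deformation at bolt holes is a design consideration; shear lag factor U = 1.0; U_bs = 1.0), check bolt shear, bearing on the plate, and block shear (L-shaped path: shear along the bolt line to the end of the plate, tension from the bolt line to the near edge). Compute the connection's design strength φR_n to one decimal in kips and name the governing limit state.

65.1 kips (block shear governs)

Bolt shear: A_b = π(0.625)²/4 = 0.3068 in². φR_n = 0.75 × 68 × 0.3068 × 4 × 2 = 125.2 kips.
Bearing (0.3125 in plate, F_u = 65 ksi): end bolts L_c = 1.5 − 0.6875/2 = 1.15625, R_n = min(1.2×1.15625×0.3125×65, 2.4×0.625×0.3125×65) = 28.184 kips/bolt; interior L_c = 2.4375 − 0.6875 = 1.75, R_n = 30.469 kips/bolt. φR_n = 0.75 × (1×28.184 + 3×30.469) = 89.7 kips.
Block shear: shear path 1×[1.5+3×2.4375] = 1×8.8125 in, A_gv = 2.7539, A_nv = 1×(8.8125 − 3.5×0.75)×0.3125 = 1.9336 in²; tension to near edge: (0.9375 − 0.5×0.75)×0.3125 = 0.17578 in². R_n = min(0.6×65×1.9336, 0.6×50×2.7539) + 1.0×65×0.17578 = min(75.41, 82.617) + 11.426 = 86.836 kips. φR_n = 0.75 × 86.836 = 65.1 kips.
Governing: min(125.2, 89.7, 65.1) = 65.1 kips → block shear.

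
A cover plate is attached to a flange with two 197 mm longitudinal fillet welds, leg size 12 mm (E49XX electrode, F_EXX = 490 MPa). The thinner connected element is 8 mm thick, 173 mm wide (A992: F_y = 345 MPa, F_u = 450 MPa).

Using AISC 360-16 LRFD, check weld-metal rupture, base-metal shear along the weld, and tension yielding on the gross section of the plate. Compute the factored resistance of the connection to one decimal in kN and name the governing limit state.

429.7 kN (gross-section yield governs)

Weld metal: throat = 0.707×12 = 8.484 mm, L = 2×197 = 394 mm. φR_n = 0.75 × 0.6 × 490 × 8.484 × 394 = 737.1 kN.
Base metal shear (8 mm plate): yield φR_n = 1.0×0.6×345×8×394 = 652.5 kN; rupture φR_n = 0.75×0.6×450×8×394 = 638.3 kN; take 638.3 kN (rupture).
Tension yield (gross): A_g = 173×8 = 1384 mm². φR_n = 0.90 × 345 × 1384 = 429.7 kN.
Governing: min(737.1, 638.3, 429.7) = 429.7 kN → gross-section yield.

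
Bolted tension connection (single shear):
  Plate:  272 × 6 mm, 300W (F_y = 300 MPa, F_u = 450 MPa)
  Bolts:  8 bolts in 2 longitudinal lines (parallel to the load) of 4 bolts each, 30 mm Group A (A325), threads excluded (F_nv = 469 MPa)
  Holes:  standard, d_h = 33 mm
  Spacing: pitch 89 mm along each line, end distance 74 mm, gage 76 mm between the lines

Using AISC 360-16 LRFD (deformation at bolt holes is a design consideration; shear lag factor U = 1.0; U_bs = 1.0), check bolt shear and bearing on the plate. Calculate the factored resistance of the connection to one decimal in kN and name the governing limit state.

1095.9 kN (bearing governs)

Bolt shear: A_b = π(30)²/4 = 706.86 mm². φR_n = 0.75 × 469 × 706.86 × 8 × 1 = 1989.1 kN.
Bearing (6 mm plate, F_u = 450 MPa): end bolts L_c = 74 − 33/2 = 57.5, R_n = min(1.2×57.5×6×450, 2.4×30×6×450) = 186.3 kN/bolt; interior L_c = 89 − 33 = 56, R_n = 181.44 kN/bolt. φR_n = 0.75 × (2×186.3 + 6×181.44) = 1095.9 kN.
Governing: min(1989.1, 1095.9) = 1095.9 kN → bearing.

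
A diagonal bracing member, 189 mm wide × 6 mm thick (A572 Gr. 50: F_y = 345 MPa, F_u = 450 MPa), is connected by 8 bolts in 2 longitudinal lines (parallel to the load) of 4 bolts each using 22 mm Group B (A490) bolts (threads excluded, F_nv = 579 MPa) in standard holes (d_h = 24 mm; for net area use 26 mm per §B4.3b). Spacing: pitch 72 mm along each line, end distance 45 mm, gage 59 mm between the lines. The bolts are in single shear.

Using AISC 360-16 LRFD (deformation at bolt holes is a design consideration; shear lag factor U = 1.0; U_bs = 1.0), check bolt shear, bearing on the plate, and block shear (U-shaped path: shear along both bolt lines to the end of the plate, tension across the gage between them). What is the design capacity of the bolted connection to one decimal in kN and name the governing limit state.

479.9 kN (block shear governs)

Bolt shear: A_b = π(22)²/4 = 380.13 mm². φR_n = 0.75 × 579 × 380.13 × 8 × 1 = 1320.6 kN.
Bearing (6 mm plate, F_u = 450 MPa): end bolts L_c = 45 − 24/2 = 33, R_n = min(1.2×33×6×450, 2.4×22×6×450) = 106.92 kN/bolt; interior L_c = 72 − 24 = 48, R_n = 142.56 kN/bolt. φR_n = 0.75 × (2×106.92 + 6×142.56) = 801.9 kN.
Block shear: shear path 2×[45+3×72] = 2×261 mm, A_gv = 3132, A_nv = 2×(261 − 3.5×26)×6 = 2040 mm²; tension across gage: (59 − 1×26)×6 = 198 mm². R_n = min(0.6×450×2040, 0.6×345×3132) + 1.0×450×198 = min(550.8, 648.32) + 89.1 = 639.9 kN. φR_n = 0.75 × 639.9 = 479.9 kN.
Governing: min(1320.6, 801.9, 479.9) = 479.9 kN → block shear.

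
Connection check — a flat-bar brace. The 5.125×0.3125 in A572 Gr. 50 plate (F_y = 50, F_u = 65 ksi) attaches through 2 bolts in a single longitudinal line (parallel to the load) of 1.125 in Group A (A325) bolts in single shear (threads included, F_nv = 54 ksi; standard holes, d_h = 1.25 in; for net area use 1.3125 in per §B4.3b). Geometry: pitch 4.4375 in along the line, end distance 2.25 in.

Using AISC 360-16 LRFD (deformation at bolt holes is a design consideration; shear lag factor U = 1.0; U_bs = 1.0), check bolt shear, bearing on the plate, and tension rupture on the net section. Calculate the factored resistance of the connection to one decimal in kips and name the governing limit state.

Bolt shear: A_b = π(1.125)²/4 = 0.99402 in². φR_n = 0.75 × 54 × 0.99402 × 2 × 1 = 80.5 kips.
Bearing (0.3125 in plate, F_u = 65 ksi): end bolts L_c = 2.25 − 1.25/2 = 1.625, R_n = min(1.2×1.625×0.3125×65, 2.4×1.125×0.3125×65) = 39.609 kips/bolt; interior L_c = 4.4375 − 1.25 = 3.1875, R_n = 54.844 kips/bolt. φR_n = 0.75 × (1×39.609 + 1×54.844) = 70.8 kips.
Tension rupture (net): A_n = (5.125 − 1×1.3125)×0.3125 = 1.1914 in² (U = 1.0, A_e = A_n). φR_n = 0.75 × 65 × 1.1914 = 58.1 kips.
Governing: min(80.5, 70.8, 58.1) = 58.1 kips → net-section rupture.

58.1 kips (net-section rupture governs)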